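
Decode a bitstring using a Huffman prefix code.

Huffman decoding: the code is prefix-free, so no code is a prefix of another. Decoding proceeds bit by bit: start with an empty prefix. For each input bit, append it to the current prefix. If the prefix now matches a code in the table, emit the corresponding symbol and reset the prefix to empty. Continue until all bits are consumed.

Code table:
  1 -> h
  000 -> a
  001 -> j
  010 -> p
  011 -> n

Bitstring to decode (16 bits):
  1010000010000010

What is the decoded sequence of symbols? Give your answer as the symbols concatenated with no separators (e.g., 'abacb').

Bit 0: prefix='1' -> emit 'h', reset
Bit 1: prefix='0' (no match yet)
Bit 2: prefix='01' (no match yet)
Bit 3: prefix='010' -> emit 'p', reset
Bit 4: prefix='0' (no match yet)
Bit 5: prefix='00' (no match yet)
Bit 6: prefix='000' -> emit 'a', reset
Bit 7: prefix='0' (no match yet)
Bit 8: prefix='01' (no match yet)
Bit 9: prefix='010' -> emit 'p', reset
Bit 10: prefix='0' (no match yet)
Bit 11: prefix='00' (no match yet)
Bit 12: prefix='000' -> emit 'a', reset
Bit 13: prefix='0' (no match yet)
Bit 14: prefix='01' (no match yet)
Bit 15: prefix='010' -> emit 'p', reset

Answer: hpapap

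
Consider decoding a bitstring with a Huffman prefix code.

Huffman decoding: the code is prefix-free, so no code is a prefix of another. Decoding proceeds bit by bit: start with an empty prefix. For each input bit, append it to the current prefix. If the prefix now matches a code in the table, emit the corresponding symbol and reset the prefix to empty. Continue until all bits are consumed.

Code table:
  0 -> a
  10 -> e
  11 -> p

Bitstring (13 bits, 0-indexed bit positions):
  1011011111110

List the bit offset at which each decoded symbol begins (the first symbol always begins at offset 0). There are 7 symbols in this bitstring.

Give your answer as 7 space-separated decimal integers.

Answer: 0 2 4 5 7 9 11

Derivation:
Bit 0: prefix='1' (no match yet)
Bit 1: prefix='10' -> emit 'e', reset
Bit 2: prefix='1' (no match yet)
Bit 3: prefix='11' -> emit 'p', reset
Bit 4: prefix='0' -> emit 'a', reset
Bit 5: prefix='1' (no match yet)
Bit 6: prefix='11' -> emit 'p', reset
Bit 7: prefix='1' (no match yet)
Bit 8: prefix='11' -> emit 'p', reset
Bit 9: prefix='1' (no match yet)
Bit 10: prefix='11' -> emit 'p', reset
Bit 11: prefix='1' (no match yet)
Bit 12: prefix='10' -> emit 'e', reset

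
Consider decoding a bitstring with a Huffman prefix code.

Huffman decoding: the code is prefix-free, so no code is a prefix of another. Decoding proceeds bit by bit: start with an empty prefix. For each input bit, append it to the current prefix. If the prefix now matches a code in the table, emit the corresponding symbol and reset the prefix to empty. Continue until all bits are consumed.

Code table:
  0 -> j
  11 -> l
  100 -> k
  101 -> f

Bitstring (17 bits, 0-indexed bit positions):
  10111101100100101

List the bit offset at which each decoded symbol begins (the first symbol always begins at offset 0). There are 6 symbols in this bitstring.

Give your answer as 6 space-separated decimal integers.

Bit 0: prefix='1' (no match yet)
Bit 1: prefix='10' (no match yet)
Bit 2: prefix='101' -> emit 'f', reset
Bit 3: prefix='1' (no match yet)
Bit 4: prefix='11' -> emit 'l', reset
Bit 5: prefix='1' (no match yet)
Bit 6: prefix='10' (no match yet)
Bit 7: prefix='101' -> emit 'f', reset
Bit 8: prefix='1' (no match yet)
Bit 9: prefix='10' (no match yet)
Bit 10: prefix='100' -> emit 'k', reset
Bit 11: prefix='1' (no match yet)
Bit 12: prefix='10' (no match yet)
Bit 13: prefix='100' -> emit 'k', reset
Bit 14: prefix='1' (no match yet)
Bit 15: prefix='10' (no match yet)
Bit 16: prefix='101' -> emit 'f', reset

Answer: 0 3 5 8 11 14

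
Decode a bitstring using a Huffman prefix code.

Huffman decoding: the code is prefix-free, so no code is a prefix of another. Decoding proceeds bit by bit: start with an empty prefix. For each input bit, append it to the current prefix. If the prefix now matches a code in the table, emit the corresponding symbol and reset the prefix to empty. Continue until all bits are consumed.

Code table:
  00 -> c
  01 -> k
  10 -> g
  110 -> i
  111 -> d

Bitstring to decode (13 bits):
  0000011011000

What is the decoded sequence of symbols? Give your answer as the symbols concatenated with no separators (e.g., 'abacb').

Answer: cckgic

Derivation:
Bit 0: prefix='0' (no match yet)
Bit 1: prefix='00' -> emit 'c', reset
Bit 2: prefix='0' (no match yet)
Bit 3: prefix='00' -> emit 'c', reset
Bit 4: prefix='0' (no match yet)
Bit 5: prefix='01' -> emit 'k', reset
Bit 6: prefix='1' (no match yet)
Bit 7: prefix='10' -> emit 'g', reset
Bit 8: prefix='1' (no match yet)
Bit 9: prefix='11' (no match yet)
Bit 10: prefix='110' -> emit 'i', reset
Bit 11: prefix='0' (no match yet)
Bit 12: prefix='00' -> emit 'c', reset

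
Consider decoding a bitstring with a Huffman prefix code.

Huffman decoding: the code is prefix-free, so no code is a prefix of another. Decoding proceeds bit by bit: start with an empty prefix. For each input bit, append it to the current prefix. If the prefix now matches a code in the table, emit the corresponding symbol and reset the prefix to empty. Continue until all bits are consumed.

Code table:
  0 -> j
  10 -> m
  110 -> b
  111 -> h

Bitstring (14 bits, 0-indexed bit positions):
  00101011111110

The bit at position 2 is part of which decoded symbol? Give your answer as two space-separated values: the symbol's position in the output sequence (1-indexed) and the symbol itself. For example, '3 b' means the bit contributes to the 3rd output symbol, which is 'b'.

Bit 0: prefix='0' -> emit 'j', reset
Bit 1: prefix='0' -> emit 'j', reset
Bit 2: prefix='1' (no match yet)
Bit 3: prefix='10' -> emit 'm', reset
Bit 4: prefix='1' (no match yet)
Bit 5: prefix='10' -> emit 'm', reset
Bit 6: prefix='1' (no match yet)

Answer: 3 m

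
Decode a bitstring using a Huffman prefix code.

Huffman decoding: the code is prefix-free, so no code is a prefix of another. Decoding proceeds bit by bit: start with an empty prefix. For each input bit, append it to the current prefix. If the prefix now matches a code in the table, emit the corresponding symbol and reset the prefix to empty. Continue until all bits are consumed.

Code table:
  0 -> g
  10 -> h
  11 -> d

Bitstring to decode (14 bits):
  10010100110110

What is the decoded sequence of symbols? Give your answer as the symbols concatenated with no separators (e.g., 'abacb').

Bit 0: prefix='1' (no match yet)
Bit 1: prefix='10' -> emit 'h', reset
Bit 2: prefix='0' -> emit 'g', reset
Bit 3: prefix='1' (no match yet)
Bit 4: prefix='10' -> emit 'h', reset
Bit 5: prefix='1' (no match yet)
Bit 6: prefix='10' -> emit 'h', reset
Bit 7: prefix='0' -> emit 'g', reset
Bit 8: prefix='1' (no match yet)
Bit 9: prefix='11' -> emit 'd', reset
Bit 10: prefix='0' -> emit 'g', reset
Bit 11: prefix='1' (no match yet)
Bit 12: prefix='11' -> emit 'd', reset
Bit 13: prefix='0' -> emit 'g', reset

Answer: hghhgdgdg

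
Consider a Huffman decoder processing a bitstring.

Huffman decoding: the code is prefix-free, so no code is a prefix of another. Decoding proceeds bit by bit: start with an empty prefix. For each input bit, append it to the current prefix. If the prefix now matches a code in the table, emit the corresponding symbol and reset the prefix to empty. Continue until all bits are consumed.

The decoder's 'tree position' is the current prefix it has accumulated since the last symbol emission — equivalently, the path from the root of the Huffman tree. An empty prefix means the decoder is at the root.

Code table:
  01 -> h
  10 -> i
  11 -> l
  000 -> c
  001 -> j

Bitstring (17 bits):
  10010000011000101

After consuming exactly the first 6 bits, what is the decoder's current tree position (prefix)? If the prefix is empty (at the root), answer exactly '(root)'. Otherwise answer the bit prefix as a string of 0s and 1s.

Answer: 00

Derivation:
Bit 0: prefix='1' (no match yet)
Bit 1: prefix='10' -> emit 'i', reset
Bit 2: prefix='0' (no match yet)
Bit 3: prefix='01' -> emit 'h', reset
Bit 4: prefix='0' (no match yet)
Bit 5: prefix='00' (no match yet)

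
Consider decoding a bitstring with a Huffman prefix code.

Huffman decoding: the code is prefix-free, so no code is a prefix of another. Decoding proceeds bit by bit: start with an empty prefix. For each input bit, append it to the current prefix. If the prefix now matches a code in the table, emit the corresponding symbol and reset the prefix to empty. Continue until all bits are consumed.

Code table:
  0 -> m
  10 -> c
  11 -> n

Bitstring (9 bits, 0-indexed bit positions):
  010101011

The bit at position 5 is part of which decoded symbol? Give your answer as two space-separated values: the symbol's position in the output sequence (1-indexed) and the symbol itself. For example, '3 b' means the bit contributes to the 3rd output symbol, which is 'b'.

Bit 0: prefix='0' -> emit 'm', reset
Bit 1: prefix='1' (no match yet)
Bit 2: prefix='10' -> emit 'c', reset
Bit 3: prefix='1' (no match yet)
Bit 4: prefix='10' -> emit 'c', reset
Bit 5: prefix='1' (no match yet)
Bit 6: prefix='10' -> emit 'c', reset
Bit 7: prefix='1' (no match yet)
Bit 8: prefix='11' -> emit 'n', reset

Answer: 4 c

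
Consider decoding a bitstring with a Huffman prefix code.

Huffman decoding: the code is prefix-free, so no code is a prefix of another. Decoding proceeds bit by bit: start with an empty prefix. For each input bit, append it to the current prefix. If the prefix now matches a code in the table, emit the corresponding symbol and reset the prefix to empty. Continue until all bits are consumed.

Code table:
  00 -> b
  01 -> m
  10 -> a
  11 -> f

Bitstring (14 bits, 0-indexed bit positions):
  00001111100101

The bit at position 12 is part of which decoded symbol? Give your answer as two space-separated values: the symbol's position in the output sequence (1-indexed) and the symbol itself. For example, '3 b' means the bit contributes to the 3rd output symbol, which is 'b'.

Bit 0: prefix='0' (no match yet)
Bit 1: prefix='00' -> emit 'b', reset
Bit 2: prefix='0' (no match yet)
Bit 3: prefix='00' -> emit 'b', reset
Bit 4: prefix='1' (no match yet)
Bit 5: prefix='11' -> emit 'f', reset
Bit 6: prefix='1' (no match yet)
Bit 7: prefix='11' -> emit 'f', reset
Bit 8: prefix='1' (no match yet)
Bit 9: prefix='10' -> emit 'a', reset
Bit 10: prefix='0' (no match yet)
Bit 11: prefix='01' -> emit 'm', reset
Bit 12: prefix='0' (no match yet)
Bit 13: prefix='01' -> emit 'm', reset

Answer: 7 m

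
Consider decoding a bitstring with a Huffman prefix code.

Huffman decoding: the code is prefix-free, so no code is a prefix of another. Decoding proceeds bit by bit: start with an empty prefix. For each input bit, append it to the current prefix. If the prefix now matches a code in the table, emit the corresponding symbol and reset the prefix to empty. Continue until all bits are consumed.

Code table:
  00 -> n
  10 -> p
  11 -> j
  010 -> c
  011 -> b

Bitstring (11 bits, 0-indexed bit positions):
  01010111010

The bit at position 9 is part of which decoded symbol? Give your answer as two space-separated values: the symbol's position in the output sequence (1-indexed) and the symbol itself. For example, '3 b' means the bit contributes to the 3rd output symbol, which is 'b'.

Answer: 5 p

Derivation:
Bit 0: prefix='0' (no match yet)
Bit 1: prefix='01' (no match yet)
Bit 2: prefix='010' -> emit 'c', reset
Bit 3: prefix='1' (no match yet)
Bit 4: prefix='10' -> emit 'p', reset
Bit 5: prefix='1' (no match yet)
Bit 6: prefix='11' -> emit 'j', reset
Bit 7: prefix='1' (no match yet)
Bit 8: prefix='10' -> emit 'p', reset
Bit 9: prefix='1' (no match yet)
Bit 10: prefix='10' -> emit 'p', reset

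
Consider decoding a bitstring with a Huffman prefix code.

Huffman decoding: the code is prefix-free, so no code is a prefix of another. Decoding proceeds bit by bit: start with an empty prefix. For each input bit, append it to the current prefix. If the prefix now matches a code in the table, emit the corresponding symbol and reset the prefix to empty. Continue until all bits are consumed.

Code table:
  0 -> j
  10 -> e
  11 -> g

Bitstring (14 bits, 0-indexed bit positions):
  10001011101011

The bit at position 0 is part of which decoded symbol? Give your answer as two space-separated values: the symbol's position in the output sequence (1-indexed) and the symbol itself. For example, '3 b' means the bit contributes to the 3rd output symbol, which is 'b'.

Bit 0: prefix='1' (no match yet)
Bit 1: prefix='10' -> emit 'e', reset
Bit 2: prefix='0' -> emit 'j', reset
Bit 3: prefix='0' -> emit 'j', reset
Bit 4: prefix='1' (no match yet)

Answer: 1 e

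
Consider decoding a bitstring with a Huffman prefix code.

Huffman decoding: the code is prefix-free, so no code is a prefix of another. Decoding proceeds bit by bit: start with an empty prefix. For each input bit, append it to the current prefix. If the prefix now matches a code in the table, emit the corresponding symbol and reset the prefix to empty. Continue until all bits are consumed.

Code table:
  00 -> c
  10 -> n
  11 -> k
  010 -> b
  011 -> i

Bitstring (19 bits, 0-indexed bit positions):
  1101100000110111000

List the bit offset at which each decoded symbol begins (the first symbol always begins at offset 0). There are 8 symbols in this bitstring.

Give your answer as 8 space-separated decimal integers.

Bit 0: prefix='1' (no match yet)
Bit 1: prefix='11' -> emit 'k', reset
Bit 2: prefix='0' (no match yet)
Bit 3: prefix='01' (no match yet)
Bit 4: prefix='011' -> emit 'i', reset
Bit 5: prefix='0' (no match yet)
Bit 6: prefix='00' -> emit 'c', reset
Bit 7: prefix='0' (no match yet)
Bit 8: prefix='00' -> emit 'c', reset
Bit 9: prefix='0' (no match yet)
Bit 10: prefix='01' (no match yet)
Bit 11: prefix='011' -> emit 'i', reset
Bit 12: prefix='0' (no match yet)
Bit 13: prefix='01' (no match yet)
Bit 14: prefix='011' -> emit 'i', reset
Bit 15: prefix='1' (no match yet)
Bit 16: prefix='10' -> emit 'n', reset
Bit 17: prefix='0' (no match yet)
Bit 18: prefix='00' -> emit 'c', reset

Answer: 0 2 5 7 9 12 15 17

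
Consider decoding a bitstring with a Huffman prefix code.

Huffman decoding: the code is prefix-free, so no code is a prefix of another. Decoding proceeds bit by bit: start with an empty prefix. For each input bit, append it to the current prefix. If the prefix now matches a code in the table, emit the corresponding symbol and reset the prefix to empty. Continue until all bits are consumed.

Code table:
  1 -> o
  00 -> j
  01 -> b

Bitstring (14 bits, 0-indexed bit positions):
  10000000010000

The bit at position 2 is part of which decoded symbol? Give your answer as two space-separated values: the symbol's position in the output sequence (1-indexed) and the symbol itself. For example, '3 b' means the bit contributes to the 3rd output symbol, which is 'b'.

Bit 0: prefix='1' -> emit 'o', reset
Bit 1: prefix='0' (no match yet)
Bit 2: prefix='00' -> emit 'j', reset
Bit 3: prefix='0' (no match yet)
Bit 4: prefix='00' -> emit 'j', reset
Bit 5: prefix='0' (no match yet)
Bit 6: prefix='00' -> emit 'j', reset

Answer: 2 j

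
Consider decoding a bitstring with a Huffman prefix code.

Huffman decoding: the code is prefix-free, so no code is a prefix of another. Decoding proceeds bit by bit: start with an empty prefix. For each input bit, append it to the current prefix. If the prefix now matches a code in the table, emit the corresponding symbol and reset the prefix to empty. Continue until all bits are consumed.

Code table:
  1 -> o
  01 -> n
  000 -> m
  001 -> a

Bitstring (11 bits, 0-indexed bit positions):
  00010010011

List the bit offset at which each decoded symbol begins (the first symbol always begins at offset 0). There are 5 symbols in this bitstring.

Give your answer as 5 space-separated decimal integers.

Bit 0: prefix='0' (no match yet)
Bit 1: prefix='00' (no match yet)
Bit 2: prefix='000' -> emit 'm', reset
Bit 3: prefix='1' -> emit 'o', reset
Bit 4: prefix='0' (no match yet)
Bit 5: prefix='00' (no match yet)
Bit 6: prefix='001' -> emit 'a', reset
Bit 7: prefix='0' (no match yet)
Bit 8: prefix='00' (no match yet)
Bit 9: prefix='001' -> emit 'a', reset
Bit 10: prefix='1' -> emit 'o', reset

Answer: 0 3 4 7 10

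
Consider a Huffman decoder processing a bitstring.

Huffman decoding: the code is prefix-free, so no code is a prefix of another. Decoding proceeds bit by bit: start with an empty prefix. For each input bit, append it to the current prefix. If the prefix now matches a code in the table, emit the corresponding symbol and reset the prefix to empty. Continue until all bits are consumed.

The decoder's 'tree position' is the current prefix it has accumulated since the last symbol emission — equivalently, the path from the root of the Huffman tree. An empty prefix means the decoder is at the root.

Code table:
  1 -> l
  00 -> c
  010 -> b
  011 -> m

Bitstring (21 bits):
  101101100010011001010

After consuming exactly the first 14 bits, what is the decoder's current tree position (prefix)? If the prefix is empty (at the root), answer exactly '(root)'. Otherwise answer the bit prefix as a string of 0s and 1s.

Answer: 01

Derivation:
Bit 0: prefix='1' -> emit 'l', reset
Bit 1: prefix='0' (no match yet)
Bit 2: prefix='01' (no match yet)
Bit 3: prefix='011' -> emit 'm', reset
Bit 4: prefix='0' (no match yet)
Bit 5: prefix='01' (no match yet)
Bit 6: prefix='011' -> emit 'm', reset
Bit 7: prefix='0' (no match yet)
Bit 8: prefix='00' -> emit 'c', reset
Bit 9: prefix='0' (no match yet)
Bit 10: prefix='01' (no match yet)
Bit 11: prefix='010' -> emit 'b', reset
Bit 12: prefix='0' (no match yet)
Bit 13: prefix='01' (no match yet)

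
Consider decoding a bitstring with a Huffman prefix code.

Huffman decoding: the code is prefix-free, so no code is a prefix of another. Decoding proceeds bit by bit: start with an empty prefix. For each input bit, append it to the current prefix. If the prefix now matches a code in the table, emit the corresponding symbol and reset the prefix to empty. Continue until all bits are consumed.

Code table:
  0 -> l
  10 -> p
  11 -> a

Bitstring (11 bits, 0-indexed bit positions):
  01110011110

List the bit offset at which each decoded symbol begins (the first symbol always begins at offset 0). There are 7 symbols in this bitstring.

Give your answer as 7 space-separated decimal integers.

Bit 0: prefix='0' -> emit 'l', reset
Bit 1: prefix='1' (no match yet)
Bit 2: prefix='11' -> emit 'a', reset
Bit 3: prefix='1' (no match yet)
Bit 4: prefix='10' -> emit 'p', reset
Bit 5: prefix='0' -> emit 'l', reset
Bit 6: prefix='1' (no match yet)
Bit 7: prefix='11' -> emit 'a', reset
Bit 8: prefix='1' (no match yet)
Bit 9: prefix='11' -> emit 'a', reset
Bit 10: prefix='0' -> emit 'l', reset

Answer: 0 1 3 5 6 8 10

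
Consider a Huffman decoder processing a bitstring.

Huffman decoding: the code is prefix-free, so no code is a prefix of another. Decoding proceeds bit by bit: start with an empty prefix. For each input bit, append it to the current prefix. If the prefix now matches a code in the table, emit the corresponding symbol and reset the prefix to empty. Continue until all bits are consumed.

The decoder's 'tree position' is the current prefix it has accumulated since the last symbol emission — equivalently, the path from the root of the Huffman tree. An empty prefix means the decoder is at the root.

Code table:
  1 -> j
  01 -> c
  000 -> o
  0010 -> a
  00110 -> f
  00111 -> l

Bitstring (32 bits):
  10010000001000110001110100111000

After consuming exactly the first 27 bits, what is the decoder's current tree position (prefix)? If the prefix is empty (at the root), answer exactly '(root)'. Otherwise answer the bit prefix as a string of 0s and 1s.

Bit 0: prefix='1' -> emit 'j', reset
Bit 1: prefix='0' (no match yet)
Bit 2: prefix='00' (no match yet)
Bit 3: prefix='001' (no match yet)
Bit 4: prefix='0010' -> emit 'a', reset
Bit 5: prefix='0' (no match yet)
Bit 6: prefix='00' (no match yet)
Bit 7: prefix='000' -> emit 'o', reset
Bit 8: prefix='0' (no match yet)
Bit 9: prefix='00' (no match yet)
Bit 10: prefix='001' (no match yet)
Bit 11: prefix='0010' -> emit 'a', reset
Bit 12: prefix='0' (no match yet)
Bit 13: prefix='00' (no match yet)
Bit 14: prefix='001' (no match yet)
Bit 15: prefix='0011' (no match yet)
Bit 16: prefix='00110' -> emit 'f', reset
Bit 17: prefix='0' (no match yet)
Bit 18: prefix='00' (no match yet)
Bit 19: prefix='001' (no match yet)
Bit 20: prefix='0011' (no match yet)
Bit 21: prefix='00111' -> emit 'l', reset
Bit 22: prefix='0' (no match yet)
Bit 23: prefix='01' -> emit 'c', reset
Bit 24: prefix='0' (no match yet)
Bit 25: prefix='00' (no match yet)
Bit 26: prefix='001' (no match yet)

Answer: 001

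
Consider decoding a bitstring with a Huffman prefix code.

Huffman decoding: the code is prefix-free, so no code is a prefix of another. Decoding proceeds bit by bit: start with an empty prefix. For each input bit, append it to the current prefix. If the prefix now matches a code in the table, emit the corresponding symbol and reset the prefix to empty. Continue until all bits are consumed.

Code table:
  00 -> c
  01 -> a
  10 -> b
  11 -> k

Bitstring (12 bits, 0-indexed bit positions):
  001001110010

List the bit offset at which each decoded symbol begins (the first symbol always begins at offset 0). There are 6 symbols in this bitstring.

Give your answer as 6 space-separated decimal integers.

Bit 0: prefix='0' (no match yet)
Bit 1: prefix='00' -> emit 'c', reset
Bit 2: prefix='1' (no match yet)
Bit 3: prefix='10' -> emit 'b', reset
Bit 4: prefix='0' (no match yet)
Bit 5: prefix='01' -> emit 'a', reset
Bit 6: prefix='1' (no match yet)
Bit 7: prefix='11' -> emit 'k', reset
Bit 8: prefix='0' (no match yet)
Bit 9: prefix='00' -> emit 'c', reset
Bit 10: prefix='1' (no match yet)
Bit 11: prefix='10' -> emit 'b', reset

Answer: 0 2 4 6 8 10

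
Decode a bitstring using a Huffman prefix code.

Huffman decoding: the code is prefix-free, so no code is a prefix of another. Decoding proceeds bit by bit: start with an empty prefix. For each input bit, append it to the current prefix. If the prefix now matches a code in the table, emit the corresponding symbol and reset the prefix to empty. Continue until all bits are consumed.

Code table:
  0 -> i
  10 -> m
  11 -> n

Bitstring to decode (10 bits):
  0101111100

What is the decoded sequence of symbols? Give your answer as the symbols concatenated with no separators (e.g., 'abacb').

Answer: imnnmi

Derivation:
Bit 0: prefix='0' -> emit 'i', reset
Bit 1: prefix='1' (no match yet)
Bit 2: prefix='10' -> emit 'm', reset
Bit 3: prefix='1' (no match yet)
Bit 4: prefix='11' -> emit 'n', reset
Bit 5: prefix='1' (no match yet)
Bit 6: prefix='11' -> emit 'n', reset
Bit 7: prefix='1' (no match yet)
Bit 8: prefix='10' -> emit 'm', reset
Bit 9: prefix='0' -> emit 'i', reset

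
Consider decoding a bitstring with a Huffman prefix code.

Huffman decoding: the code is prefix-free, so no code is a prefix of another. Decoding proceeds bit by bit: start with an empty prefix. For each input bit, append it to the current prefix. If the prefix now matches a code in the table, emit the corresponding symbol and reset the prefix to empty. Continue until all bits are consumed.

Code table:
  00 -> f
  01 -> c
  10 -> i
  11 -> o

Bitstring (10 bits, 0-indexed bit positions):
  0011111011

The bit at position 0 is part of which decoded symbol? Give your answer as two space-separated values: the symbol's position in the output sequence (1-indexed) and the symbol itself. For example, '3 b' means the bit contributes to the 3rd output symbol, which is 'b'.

Bit 0: prefix='0' (no match yet)
Bit 1: prefix='00' -> emit 'f', reset
Bit 2: prefix='1' (no match yet)
Bit 3: prefix='11' -> emit 'o', reset
Bit 4: prefix='1' (no match yet)

Answer: 1 f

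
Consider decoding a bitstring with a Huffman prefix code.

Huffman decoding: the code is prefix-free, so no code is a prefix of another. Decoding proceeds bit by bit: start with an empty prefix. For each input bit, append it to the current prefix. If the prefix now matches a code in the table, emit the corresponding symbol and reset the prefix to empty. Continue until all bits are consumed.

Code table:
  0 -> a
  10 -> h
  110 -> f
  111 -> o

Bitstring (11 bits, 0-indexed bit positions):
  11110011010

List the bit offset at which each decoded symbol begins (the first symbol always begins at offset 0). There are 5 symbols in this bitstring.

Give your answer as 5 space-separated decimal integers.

Answer: 0 3 5 6 9

Derivation:
Bit 0: prefix='1' (no match yet)
Bit 1: prefix='11' (no match yet)
Bit 2: prefix='111' -> emit 'o', reset
Bit 3: prefix='1' (no match yet)
Bit 4: prefix='10' -> emit 'h', reset
Bit 5: prefix='0' -> emit 'a', reset
Bit 6: prefix='1' (no match yet)
Bit 7: prefix='11' (no match yet)
Bit 8: prefix='110' -> emit 'f', reset
Bit 9: prefix='1' (no match yet)
Bit 10: prefix='10' -> emit 'h', reset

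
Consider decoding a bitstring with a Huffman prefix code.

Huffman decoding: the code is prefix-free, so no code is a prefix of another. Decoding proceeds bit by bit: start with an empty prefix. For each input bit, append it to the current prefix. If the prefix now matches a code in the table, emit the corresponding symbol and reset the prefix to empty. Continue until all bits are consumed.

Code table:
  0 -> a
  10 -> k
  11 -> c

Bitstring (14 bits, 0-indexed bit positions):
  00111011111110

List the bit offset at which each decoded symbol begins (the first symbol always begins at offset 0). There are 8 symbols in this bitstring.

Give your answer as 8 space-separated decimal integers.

Bit 0: prefix='0' -> emit 'a', reset
Bit 1: prefix='0' -> emit 'a', reset
Bit 2: prefix='1' (no match yet)
Bit 3: prefix='11' -> emit 'c', reset
Bit 4: prefix='1' (no match yet)
Bit 5: prefix='10' -> emit 'k', reset
Bit 6: prefix='1' (no match yet)
Bit 7: prefix='11' -> emit 'c', reset
Bit 8: prefix='1' (no match yet)
Bit 9: prefix='11' -> emit 'c', reset
Bit 10: prefix='1' (no match yet)
Bit 11: prefix='11' -> emit 'c', reset
Bit 12: prefix='1' (no match yet)
Bit 13: prefix='10' -> emit 'k', reset

Answer: 0 1 2 4 6 8 10 12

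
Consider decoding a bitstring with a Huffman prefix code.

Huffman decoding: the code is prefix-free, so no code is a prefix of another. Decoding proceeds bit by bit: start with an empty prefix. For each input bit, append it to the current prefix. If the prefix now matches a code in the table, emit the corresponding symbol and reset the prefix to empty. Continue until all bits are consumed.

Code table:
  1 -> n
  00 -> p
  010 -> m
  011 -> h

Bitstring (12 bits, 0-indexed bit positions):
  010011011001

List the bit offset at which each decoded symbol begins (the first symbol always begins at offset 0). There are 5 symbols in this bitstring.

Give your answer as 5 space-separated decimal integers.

Answer: 0 3 6 9 11

Derivation:
Bit 0: prefix='0' (no match yet)
Bit 1: prefix='01' (no match yet)
Bit 2: prefix='010' -> emit 'm', reset
Bit 3: prefix='0' (no match yet)
Bit 4: prefix='01' (no match yet)
Bit 5: prefix='011' -> emit 'h', reset
Bit 6: prefix='0' (no match yet)
Bit 7: prefix='01' (no match yet)
Bit 8: prefix='011' -> emit 'h', reset
Bit 9: prefix='0' (no match yet)
Bit 10: prefix='00' -> emit 'p', reset
Bit 11: prefix='1' -> emit 'n', reset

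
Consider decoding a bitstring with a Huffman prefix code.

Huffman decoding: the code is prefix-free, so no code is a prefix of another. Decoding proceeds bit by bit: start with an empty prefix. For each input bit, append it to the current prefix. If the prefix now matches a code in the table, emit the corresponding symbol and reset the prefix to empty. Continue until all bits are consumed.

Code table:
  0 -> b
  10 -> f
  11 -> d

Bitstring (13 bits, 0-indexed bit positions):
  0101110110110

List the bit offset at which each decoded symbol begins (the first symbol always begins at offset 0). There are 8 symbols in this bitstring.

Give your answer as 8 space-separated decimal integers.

Answer: 0 1 3 5 7 9 10 12

Derivation:
Bit 0: prefix='0' -> emit 'b', reset
Bit 1: prefix='1' (no match yet)
Bit 2: prefix='10' -> emit 'f', reset
Bit 3: prefix='1' (no match yet)
Bit 4: prefix='11' -> emit 'd', reset
Bit 5: prefix='1' (no match yet)
Bit 6: prefix='10' -> emit 'f', reset
Bit 7: prefix='1' (no match yet)
Bit 8: prefix='11' -> emit 'd', reset
Bit 9: prefix='0' -> emit 'b', reset
Bit 10: prefix='1' (no match yet)
Bit 11: prefix='11' -> emit 'd', reset
Bit 12: prefix='0' -> emit 'b', reset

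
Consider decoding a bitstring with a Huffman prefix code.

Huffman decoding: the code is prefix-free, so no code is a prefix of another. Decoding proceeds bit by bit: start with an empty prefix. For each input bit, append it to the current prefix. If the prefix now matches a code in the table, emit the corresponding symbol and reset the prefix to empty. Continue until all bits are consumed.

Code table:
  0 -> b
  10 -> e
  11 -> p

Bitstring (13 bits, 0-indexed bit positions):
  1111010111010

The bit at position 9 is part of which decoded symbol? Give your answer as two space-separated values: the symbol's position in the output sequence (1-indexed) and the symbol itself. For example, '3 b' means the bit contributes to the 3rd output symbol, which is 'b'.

Answer: 6 e

Derivation:
Bit 0: prefix='1' (no match yet)
Bit 1: prefix='11' -> emit 'p', reset
Bit 2: prefix='1' (no match yet)
Bit 3: prefix='11' -> emit 'p', reset
Bit 4: prefix='0' -> emit 'b', reset
Bit 5: prefix='1' (no match yet)
Bit 6: prefix='10' -> emit 'e', reset
Bit 7: prefix='1' (no match yet)
Bit 8: prefix='11' -> emit 'p', reset
Bit 9: prefix='1' (no match yet)
Bit 10: prefix='10' -> emit 'e', reset
Bit 11: prefix='1' (no match yet)
Bit 12: prefix='10' -> emit 'e', reset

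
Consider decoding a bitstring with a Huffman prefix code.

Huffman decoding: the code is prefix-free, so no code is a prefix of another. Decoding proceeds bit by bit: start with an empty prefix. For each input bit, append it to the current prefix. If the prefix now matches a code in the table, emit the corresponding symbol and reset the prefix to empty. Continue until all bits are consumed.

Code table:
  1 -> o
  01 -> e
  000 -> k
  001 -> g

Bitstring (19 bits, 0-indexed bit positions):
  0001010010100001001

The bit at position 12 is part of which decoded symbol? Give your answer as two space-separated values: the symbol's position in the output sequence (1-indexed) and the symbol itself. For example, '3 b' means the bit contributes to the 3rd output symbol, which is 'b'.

Bit 0: prefix='0' (no match yet)
Bit 1: prefix='00' (no match yet)
Bit 2: prefix='000' -> emit 'k', reset
Bit 3: prefix='1' -> emit 'o', reset
Bit 4: prefix='0' (no match yet)
Bit 5: prefix='01' -> emit 'e', reset
Bit 6: prefix='0' (no match yet)
Bit 7: prefix='00' (no match yet)
Bit 8: prefix='001' -> emit 'g', reset
Bit 9: prefix='0' (no match yet)
Bit 10: prefix='01' -> emit 'e', reset
Bit 11: prefix='0' (no match yet)
Bit 12: prefix='00' (no match yet)
Bit 13: prefix='000' -> emit 'k', reset
Bit 14: prefix='0' (no match yet)
Bit 15: prefix='01' -> emit 'e', reset
Bit 16: prefix='0' (no match yet)

Answer: 6 k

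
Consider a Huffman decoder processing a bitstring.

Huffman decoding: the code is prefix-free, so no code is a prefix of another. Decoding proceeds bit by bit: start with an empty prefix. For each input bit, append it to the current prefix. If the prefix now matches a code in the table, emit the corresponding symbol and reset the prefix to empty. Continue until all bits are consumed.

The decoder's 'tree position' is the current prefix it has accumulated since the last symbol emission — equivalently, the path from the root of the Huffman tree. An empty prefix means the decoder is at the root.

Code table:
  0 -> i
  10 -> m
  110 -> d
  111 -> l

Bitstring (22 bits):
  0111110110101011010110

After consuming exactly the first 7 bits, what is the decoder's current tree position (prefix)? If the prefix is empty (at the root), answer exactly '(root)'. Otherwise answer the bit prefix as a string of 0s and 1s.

Answer: (root)

Derivation:
Bit 0: prefix='0' -> emit 'i', reset
Bit 1: prefix='1' (no match yet)
Bit 2: prefix='11' (no match yet)
Bit 3: prefix='111' -> emit 'l', reset
Bit 4: prefix='1' (no match yet)
Bit 5: prefix='11' (no match yet)
Bit 6: prefix='110' -> emit 'd', reset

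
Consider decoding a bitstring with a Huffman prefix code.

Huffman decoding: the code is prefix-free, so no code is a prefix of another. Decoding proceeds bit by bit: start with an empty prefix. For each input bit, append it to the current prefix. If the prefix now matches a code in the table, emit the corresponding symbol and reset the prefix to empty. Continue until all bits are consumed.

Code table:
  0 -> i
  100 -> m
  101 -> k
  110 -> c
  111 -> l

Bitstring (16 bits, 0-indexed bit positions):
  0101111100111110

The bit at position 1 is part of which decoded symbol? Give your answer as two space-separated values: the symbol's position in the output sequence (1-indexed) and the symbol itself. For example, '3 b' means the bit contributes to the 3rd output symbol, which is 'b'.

Bit 0: prefix='0' -> emit 'i', reset
Bit 1: prefix='1' (no match yet)
Bit 2: prefix='10' (no match yet)
Bit 3: prefix='101' -> emit 'k', reset
Bit 4: prefix='1' (no match yet)
Bit 5: prefix='11' (no match yet)

Answer: 2 k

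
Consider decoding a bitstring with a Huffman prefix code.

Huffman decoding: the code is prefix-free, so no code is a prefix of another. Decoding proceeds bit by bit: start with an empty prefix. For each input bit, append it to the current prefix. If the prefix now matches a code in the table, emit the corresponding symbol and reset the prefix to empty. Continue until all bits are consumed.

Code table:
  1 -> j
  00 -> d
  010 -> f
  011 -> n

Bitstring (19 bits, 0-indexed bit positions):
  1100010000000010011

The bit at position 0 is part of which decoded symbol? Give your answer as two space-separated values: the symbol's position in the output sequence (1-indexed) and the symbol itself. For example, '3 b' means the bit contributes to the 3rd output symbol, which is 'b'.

Bit 0: prefix='1' -> emit 'j', reset
Bit 1: prefix='1' -> emit 'j', reset
Bit 2: prefix='0' (no match yet)
Bit 3: prefix='00' -> emit 'd', reset
Bit 4: prefix='0' (no match yet)

Answer: 1 j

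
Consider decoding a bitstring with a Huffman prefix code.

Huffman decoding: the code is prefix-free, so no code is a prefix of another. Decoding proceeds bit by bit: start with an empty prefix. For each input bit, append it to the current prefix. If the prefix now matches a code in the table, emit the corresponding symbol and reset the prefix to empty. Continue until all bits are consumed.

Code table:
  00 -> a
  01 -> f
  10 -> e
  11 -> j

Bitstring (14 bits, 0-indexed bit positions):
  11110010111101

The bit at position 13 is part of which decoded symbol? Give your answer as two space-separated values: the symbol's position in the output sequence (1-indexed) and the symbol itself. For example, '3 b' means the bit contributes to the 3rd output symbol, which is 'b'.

Bit 0: prefix='1' (no match yet)
Bit 1: prefix='11' -> emit 'j', reset
Bit 2: prefix='1' (no match yet)
Bit 3: prefix='11' -> emit 'j', reset
Bit 4: prefix='0' (no match yet)
Bit 5: prefix='00' -> emit 'a', reset
Bit 6: prefix='1' (no match yet)
Bit 7: prefix='10' -> emit 'e', reset
Bit 8: prefix='1' (no match yet)
Bit 9: prefix='11' -> emit 'j', reset
Bit 10: prefix='1' (no match yet)
Bit 11: prefix='11' -> emit 'j', reset
Bit 12: prefix='0' (no match yet)
Bit 13: prefix='01' -> emit 'f', reset

Answer: 7 f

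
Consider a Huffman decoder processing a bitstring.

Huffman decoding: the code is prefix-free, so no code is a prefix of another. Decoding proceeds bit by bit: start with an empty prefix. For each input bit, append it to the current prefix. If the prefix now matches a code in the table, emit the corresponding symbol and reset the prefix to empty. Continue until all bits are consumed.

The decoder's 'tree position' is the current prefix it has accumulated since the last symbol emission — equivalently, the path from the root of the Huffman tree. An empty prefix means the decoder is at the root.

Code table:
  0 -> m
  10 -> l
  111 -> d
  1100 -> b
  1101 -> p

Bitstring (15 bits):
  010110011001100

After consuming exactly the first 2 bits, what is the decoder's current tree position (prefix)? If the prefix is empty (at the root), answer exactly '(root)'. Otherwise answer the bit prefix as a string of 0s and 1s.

Answer: 1

Derivation:
Bit 0: prefix='0' -> emit 'm', reset
Bit 1: prefix='1' (no match yet)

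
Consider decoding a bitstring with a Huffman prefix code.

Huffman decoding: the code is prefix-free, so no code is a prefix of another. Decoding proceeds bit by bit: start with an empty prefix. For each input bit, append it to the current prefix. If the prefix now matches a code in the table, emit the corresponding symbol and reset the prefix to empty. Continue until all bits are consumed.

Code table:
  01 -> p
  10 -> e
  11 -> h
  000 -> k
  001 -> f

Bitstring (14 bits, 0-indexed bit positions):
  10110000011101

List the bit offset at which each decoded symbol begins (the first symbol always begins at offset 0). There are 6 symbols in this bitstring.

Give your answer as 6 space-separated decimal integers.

Bit 0: prefix='1' (no match yet)
Bit 1: prefix='10' -> emit 'e', reset
Bit 2: prefix='1' (no match yet)
Bit 3: prefix='11' -> emit 'h', reset
Bit 4: prefix='0' (no match yet)
Bit 5: prefix='00' (no match yet)
Bit 6: prefix='000' -> emit 'k', reset
Bit 7: prefix='0' (no match yet)
Bit 8: prefix='00' (no match yet)
Bit 9: prefix='001' -> emit 'f', reset
Bit 10: prefix='1' (no match yet)
Bit 11: prefix='11' -> emit 'h', reset
Bit 12: prefix='0' (no match yet)
Bit 13: prefix='01' -> emit 'p', reset

Answer: 0 2 4 7 10 12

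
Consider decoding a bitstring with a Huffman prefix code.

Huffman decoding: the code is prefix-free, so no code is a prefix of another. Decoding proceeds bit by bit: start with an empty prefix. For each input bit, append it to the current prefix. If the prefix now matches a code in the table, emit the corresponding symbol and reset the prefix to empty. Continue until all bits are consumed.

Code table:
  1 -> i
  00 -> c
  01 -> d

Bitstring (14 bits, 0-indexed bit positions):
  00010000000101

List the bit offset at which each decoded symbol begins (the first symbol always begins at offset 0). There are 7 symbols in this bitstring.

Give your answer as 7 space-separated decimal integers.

Bit 0: prefix='0' (no match yet)
Bit 1: prefix='00' -> emit 'c', reset
Bit 2: prefix='0' (no match yet)
Bit 3: prefix='01' -> emit 'd', reset
Bit 4: prefix='0' (no match yet)
Bit 5: prefix='00' -> emit 'c', reset
Bit 6: prefix='0' (no match yet)
Bit 7: prefix='00' -> emit 'c', reset
Bit 8: prefix='0' (no match yet)
Bit 9: prefix='00' -> emit 'c', reset
Bit 10: prefix='0' (no match yet)
Bit 11: prefix='01' -> emit 'd', reset
Bit 12: prefix='0' (no match yet)
Bit 13: prefix='01' -> emit 'd', reset

Answer: 0 2 4 6 8 10 12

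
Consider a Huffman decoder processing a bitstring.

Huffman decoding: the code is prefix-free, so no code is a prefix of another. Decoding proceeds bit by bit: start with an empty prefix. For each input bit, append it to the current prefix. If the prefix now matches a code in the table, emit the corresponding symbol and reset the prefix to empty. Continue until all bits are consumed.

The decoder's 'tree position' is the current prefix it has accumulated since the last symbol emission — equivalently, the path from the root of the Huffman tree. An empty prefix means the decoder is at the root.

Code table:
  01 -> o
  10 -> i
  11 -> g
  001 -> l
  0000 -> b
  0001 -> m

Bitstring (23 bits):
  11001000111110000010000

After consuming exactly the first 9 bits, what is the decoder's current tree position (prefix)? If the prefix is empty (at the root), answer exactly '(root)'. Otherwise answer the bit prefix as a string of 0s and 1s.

Answer: (root)

Derivation:
Bit 0: prefix='1' (no match yet)
Bit 1: prefix='11' -> emit 'g', reset
Bit 2: prefix='0' (no match yet)
Bit 3: prefix='00' (no match yet)
Bit 4: prefix='001' -> emit 'l', reset
Bit 5: prefix='0' (no match yet)
Bit 6: prefix='00' (no match yet)
Bit 7: prefix='000' (no match yet)
Bit 8: prefix='0001' -> emit 'm', reset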